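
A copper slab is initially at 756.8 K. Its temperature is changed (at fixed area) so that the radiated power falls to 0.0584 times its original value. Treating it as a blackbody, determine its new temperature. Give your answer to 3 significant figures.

T₂ ≈ 372 K

P ∝ T⁴, so T₂/T₁ = (P₂/P₁)^(1/4) = (0.0584)^(1/4) = 0.491590.
T₂ = 756.8 × 0.491590 = 372 K.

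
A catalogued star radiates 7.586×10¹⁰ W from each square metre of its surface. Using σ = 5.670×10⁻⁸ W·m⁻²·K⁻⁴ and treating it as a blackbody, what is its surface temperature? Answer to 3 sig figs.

T ≈ 3.40×10⁴ K

I = σT⁴, so T = (I/σ)^(1/4) = (7.586×10¹⁰/(5.670×10⁻⁸))^(1/4) = 3.40×10⁴ K.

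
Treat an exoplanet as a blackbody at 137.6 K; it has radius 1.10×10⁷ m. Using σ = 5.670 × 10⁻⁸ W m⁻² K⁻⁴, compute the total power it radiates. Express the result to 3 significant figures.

Surface area A = 4πR² = 4π(1.10×10⁷ m)² = 1.52053×10¹⁵ m².
P = σAT⁴ = 5.670×10⁻⁸ × 1.52053×10¹⁵ × (137.6)⁴ = 3.09×10¹⁶ W.

P ≈ 3.09×10¹⁶ W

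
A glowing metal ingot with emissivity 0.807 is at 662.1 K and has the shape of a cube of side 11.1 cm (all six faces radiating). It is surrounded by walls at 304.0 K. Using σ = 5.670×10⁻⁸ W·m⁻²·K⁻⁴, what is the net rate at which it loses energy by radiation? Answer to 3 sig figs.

Net loss ≈ 621 W

Area A = 6s² = 6×(0.111 m)² = 0.073926 m².
Net radiated power P_net = εσA(T⁴ − T₀⁴) = 0.807×5.670×10⁻⁸×0.073926×(662.1⁴ − 304.0⁴).
T⁴ − T₀⁴ = 1.92174×10¹¹ − 8.54072×10⁹ = 1.83633×10¹¹ K⁴, so P_net = 621 W.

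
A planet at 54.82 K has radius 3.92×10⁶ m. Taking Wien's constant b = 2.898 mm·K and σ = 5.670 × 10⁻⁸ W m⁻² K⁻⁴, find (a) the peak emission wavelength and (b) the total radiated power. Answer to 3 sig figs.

(a) λ_max = b/T = 2.898×10⁻³/54.82 = 5.286×10⁻⁵ m = 52.9 μm.
Surface area A = 4πR² = 4π(3.92×10⁶ m)² = 1.93100×10¹⁴ m².
(b) P = σAT⁴ = 5.670×10⁻⁸×1.93100×10¹⁴×(54.82)⁴ = 9.89×10¹³ W.

λ_max ≈ 52.9 μm; P ≈ 9.89×10¹³ W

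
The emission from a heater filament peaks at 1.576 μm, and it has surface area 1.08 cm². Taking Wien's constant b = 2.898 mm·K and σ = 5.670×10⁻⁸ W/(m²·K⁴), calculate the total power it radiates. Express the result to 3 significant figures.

P ≈ 70.0 W

Wien's law: T = b/λ_max = 2.898×10⁻³/1.576×10⁻⁶ = 1838.83 K.
Area A = 1.08 cm² = 1.08×10⁻⁴ m².
Then P = σAT⁴ = 5.670×10⁻⁸×1.08×10⁻⁴×(1838.83)⁴ = 70.0 W.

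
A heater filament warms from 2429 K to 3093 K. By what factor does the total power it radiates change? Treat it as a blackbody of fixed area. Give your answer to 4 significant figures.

P ∝ T⁴, so P₂/P₁ = (T₂/T₁)⁴ = (3093/2429)⁴ = (1.27336)⁴ = 2.629.

P₂/P₁ ≈ 2.629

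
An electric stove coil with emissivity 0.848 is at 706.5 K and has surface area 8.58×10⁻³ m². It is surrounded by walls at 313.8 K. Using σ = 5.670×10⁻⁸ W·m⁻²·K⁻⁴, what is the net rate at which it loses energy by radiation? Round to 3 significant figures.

Net loss ≈ 98.8 W

Area A = 8.58×10⁻³ m².
Net radiated power P_net = εσA(T⁴ − T₀⁴) = 0.848×5.670×10⁻⁸×8.58×10⁻³×(706.5⁴ − 313.8⁴).
T⁴ − T₀⁴ = 2.49143×10¹¹ − 9.69643×10⁹ = 2.39447×10¹¹ K⁴, so P_net = 98.8 W.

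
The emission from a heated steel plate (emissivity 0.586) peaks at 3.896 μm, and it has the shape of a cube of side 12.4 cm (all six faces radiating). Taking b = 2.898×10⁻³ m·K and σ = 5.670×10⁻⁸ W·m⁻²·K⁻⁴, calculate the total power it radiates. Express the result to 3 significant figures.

Wien's law: T = b/λ_max = 2.898×10⁻³/3.896×10⁻⁶ = 743.840 K.
Area A = 6s² = 6×(0.124 m)² = 0.092256 m².
Then P = εσAT⁴ = 0.586×5.670×10⁻⁸×0.092256×(743.840)⁴ = 938 W.

P ≈ 938 W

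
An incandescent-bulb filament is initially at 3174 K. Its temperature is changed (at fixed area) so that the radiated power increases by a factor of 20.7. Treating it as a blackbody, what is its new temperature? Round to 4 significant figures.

P ∝ T⁴, so T₂/T₁ = (P₂/P₁)^(1/4) = (20.7)^(1/4) = 2.13301.
T₂ = 3174 × 2.13301 = 6770 K.

T₂ ≈ 6770 K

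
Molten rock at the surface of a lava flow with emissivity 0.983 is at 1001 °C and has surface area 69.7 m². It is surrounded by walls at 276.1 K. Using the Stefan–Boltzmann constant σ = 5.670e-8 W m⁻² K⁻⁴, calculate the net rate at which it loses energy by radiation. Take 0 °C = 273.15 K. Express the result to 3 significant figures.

Net loss ≈ 1.02×10⁷ W

T = 1001 °C + 273.15 = 1274.15 K.
Area A = 69.7 m².
Net radiated power P_net = εσA(T⁴ − T₀⁴) = 0.983×5.670×10⁻⁸×69.7×(1274.15⁴ − 276.1⁴).
T⁴ − T₀⁴ = 2.63562×10¹² − 5.81120×10⁹ = 2.62981×10¹² K⁴, so P_net = 1.02×10⁷ W.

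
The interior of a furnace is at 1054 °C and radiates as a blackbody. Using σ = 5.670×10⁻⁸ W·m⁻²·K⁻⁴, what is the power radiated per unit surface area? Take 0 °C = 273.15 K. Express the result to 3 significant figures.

I ≈ 1.76×10⁵ W/m²

T = 1054 °C + 273.15 = 1327.15 K.
Stefan–Boltzmann: I = σT⁴ = 5.670×10⁻⁸ × (1327.15)⁴ = 1.76×10⁵ W/m².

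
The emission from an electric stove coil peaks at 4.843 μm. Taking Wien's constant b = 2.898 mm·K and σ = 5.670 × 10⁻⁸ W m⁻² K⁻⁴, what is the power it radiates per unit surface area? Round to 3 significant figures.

I ≈ 7.27×10³ W/m²

Wien's law: T = b/λ_max = 2.898×10⁻³/4.843×10⁻⁶ = 598.389 K.
Then I = σT⁴ = 5.670×10⁻⁸×(598.389)⁴ = 7.27×10³ W/m².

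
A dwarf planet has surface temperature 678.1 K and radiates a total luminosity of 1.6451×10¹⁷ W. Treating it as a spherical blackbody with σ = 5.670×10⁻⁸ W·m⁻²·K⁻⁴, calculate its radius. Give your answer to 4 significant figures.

L = 4πR²σT⁴ ⇒ R = √(L/(4πσT⁴)).
σT⁴ = 11988.3 W/m², so R = √(1.6451×10¹⁷/(4π×11988.3)) = 1.045×10⁶ m.

R ≈ 1.045×10⁶ m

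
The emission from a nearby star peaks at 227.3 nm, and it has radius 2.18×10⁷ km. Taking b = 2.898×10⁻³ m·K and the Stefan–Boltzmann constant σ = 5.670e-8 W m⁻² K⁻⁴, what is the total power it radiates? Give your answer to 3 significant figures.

P ≈ 8.95×10³⁰ W

Wien's law: T = b/λ_max = 2.898×10⁻³/2.273×10⁻⁷ = 12749.7 K.
Surface area A = 4πR² = 4π(2.18×10¹⁰ m)² = 5.97204×10²¹ m².
Then P = σAT⁴ = 5.670×10⁻⁸×5.97204×10²¹×(12749.7)⁴ = 8.95×10³⁰ W.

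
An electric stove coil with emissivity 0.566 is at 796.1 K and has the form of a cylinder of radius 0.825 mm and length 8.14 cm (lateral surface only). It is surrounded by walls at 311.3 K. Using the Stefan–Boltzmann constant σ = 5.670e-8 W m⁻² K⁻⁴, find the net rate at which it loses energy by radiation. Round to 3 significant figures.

Net loss ≈ 5.31 W

Lateral area A = 2πrL = 2π×8.25×10⁻⁴×0.0814 = 4.21947×10⁻⁴ m².
Net radiated power P_net = εσA(T⁴ − T₀⁴) = 0.566×5.670×10⁻⁸×4.21947×10⁻⁴×(796.1⁴ − 311.3⁴).
T⁴ − T₀⁴ = 4.01671×10¹¹ − 9.39110×10⁹ = 3.92280×10¹¹ K⁴, so P_net = 5.31 W.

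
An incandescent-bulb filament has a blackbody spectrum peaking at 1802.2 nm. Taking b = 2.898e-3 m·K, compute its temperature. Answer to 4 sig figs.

T ≈ 1608 K

Wien's law gives T = b/λ_max = (2.898×10⁻³ m·K)/(1.8022×10⁻⁶ m) = 1608 K.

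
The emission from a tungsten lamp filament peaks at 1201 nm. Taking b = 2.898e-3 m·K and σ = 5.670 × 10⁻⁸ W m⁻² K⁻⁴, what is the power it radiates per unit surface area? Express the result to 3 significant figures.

I ≈ 1.92×10⁶ W/m²

Wien's law: T = b/λ_max = 2.898×10⁻³/1.201×10⁻⁶ = 2412.99 K.
Then I = σT⁴ = 5.670×10⁻⁸×(2412.99)⁴ = 1.92×10⁶ W/m².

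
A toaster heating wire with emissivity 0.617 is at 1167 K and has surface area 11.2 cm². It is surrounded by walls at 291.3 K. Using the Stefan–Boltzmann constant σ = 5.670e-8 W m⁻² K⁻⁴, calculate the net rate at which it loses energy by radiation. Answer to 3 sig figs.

Area A = 11.2 cm² = 1.12×10⁻³ m².
Net radiated power P_net = εσA(T⁴ − T₀⁴) = 0.617×5.670×10⁻⁸×1.12×10⁻³×(1167⁴ − 291.3⁴).
T⁴ − T₀⁴ = 1.85474×10¹² − 7.20049×10⁹ = 1.84754×10¹² K⁴, so P_net = 72.4 W.

Net loss ≈ 72.4 W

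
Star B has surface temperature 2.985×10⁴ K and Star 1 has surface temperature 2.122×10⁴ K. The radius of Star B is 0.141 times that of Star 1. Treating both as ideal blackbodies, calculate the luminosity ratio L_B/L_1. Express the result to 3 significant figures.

L ∝ R²T⁴, so L_B/L_1 = (R_B/R_1)²(T_B/T_1)⁴ = (0.141)² × (2.985×10⁴/2.122×10⁴)⁴ = 0.019881 × 3.91558 = 0.0778.

L_B/L_1 ≈ 0.0778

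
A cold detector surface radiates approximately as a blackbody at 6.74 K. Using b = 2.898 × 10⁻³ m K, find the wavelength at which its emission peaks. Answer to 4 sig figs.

λ_max ≈ 4.300×10⁻⁴ m

Wien's displacement law: λ_max = b/T = (2.898×10⁻³ m·K)/(6.74 K) = 4.2997×10⁻⁴ m.
That is 4.300×10⁻⁴ m, in the infrared range.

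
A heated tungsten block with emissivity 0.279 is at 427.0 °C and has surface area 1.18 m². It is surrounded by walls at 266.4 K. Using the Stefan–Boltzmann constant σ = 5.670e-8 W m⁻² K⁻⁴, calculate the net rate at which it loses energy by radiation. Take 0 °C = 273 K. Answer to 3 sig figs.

Net loss ≈ 4.39×10³ W

T = 427.0 °C + 273 = 700.0 K.
Area A = 1.18 m².
Net radiated power P_net = εσA(T⁴ − T₀⁴) = 0.279×5.670×10⁻⁸×1.18×(700.0⁴ − 266.4⁴).
T⁴ − T₀⁴ = 2.40100×10¹¹ − 5.03659×10⁹ = 2.35063×10¹¹ K⁴, so P_net = 4.39×10³ W.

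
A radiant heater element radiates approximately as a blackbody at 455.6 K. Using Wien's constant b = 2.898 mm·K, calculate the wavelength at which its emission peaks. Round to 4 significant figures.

λ_max ≈ 6.361 μm

Wien's displacement law: λ_max = b/T = (2.898×10⁻³ m·K)/(455.6 K) = 6.3608×10⁻⁶ m.
That is 6.361 μm, in the infrared range.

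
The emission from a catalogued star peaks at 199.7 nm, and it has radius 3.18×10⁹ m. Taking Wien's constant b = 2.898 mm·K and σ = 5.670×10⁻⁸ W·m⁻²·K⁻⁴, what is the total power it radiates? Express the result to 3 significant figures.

Wien's law: T = b/λ_max = 2.898×10⁻³/1.997×10⁻⁷ = 14511.8 K.
Surface area A = 4πR² = 4π(3.18×10⁹ m)² = 1.27076×10²⁰ m².
Then P = σAT⁴ = 5.670×10⁻⁸×1.27076×10²⁰×(14511.8)⁴ = 3.20×10²⁹ W.

P ≈ 3.20×10²⁹ W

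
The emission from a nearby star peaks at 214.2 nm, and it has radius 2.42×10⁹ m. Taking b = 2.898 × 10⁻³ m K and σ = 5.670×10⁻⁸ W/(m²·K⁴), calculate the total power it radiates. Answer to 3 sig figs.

P ≈ 1.40×10²⁹ W

Wien's law: T = b/λ_max = 2.898×10⁻³/2.142×10⁻⁷ = 13529.4 K.
Surface area A = 4πR² = 4π(2.42×10⁹ m)² = 7.35937×10¹⁹ m².
Then P = σAT⁴ = 5.670×10⁻⁸×7.35937×10¹⁹×(13529.4)⁴ = 1.40×10²⁹ W.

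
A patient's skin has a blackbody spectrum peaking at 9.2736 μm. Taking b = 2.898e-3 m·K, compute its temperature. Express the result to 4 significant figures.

Wien's law gives T = b/λ_max = (2.898×10⁻³ m·K)/(9.2736×10⁻⁶ m) = 312.5 K.

T ≈ 312.5 K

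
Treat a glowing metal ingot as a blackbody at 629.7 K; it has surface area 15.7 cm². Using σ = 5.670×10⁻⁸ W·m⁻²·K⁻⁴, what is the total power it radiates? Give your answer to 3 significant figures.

Area A = 15.7 cm² = 1.57×10⁻³ m².
P = σAT⁴ = 5.670×10⁻⁸ × 1.57×10⁻³ × (629.7)⁴ = 14.0 W.

P ≈ 14.0 W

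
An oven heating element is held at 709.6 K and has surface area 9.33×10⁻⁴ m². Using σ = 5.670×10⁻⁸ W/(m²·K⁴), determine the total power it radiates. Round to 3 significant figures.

P ≈ 13.4 W

Area A = 9.33×10⁻⁴ m².
P = σAT⁴ = 5.670×10⁻⁸ × 9.33×10⁻⁴ × (709.6)⁴ = 13.4 W.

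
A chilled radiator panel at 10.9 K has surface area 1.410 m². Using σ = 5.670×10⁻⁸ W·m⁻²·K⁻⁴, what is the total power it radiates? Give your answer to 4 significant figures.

Area A = 1.410 m².
P = σAT⁴ = 5.670×10⁻⁸ × 1.410 × (10.9)⁴ = 1.129×10⁻³ W.

P ≈ 1.129×10⁻³ W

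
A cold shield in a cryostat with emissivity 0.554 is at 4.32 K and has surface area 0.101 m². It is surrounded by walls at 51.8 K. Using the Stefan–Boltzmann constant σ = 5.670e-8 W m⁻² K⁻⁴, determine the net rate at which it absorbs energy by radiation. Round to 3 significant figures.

Area A = 0.101 m².
Net radiated power P_net = εσA(T⁴ − T₀⁴) = 0.554×5.670×10⁻⁸×0.101×(4.32⁴ − 51.8⁴).
T⁴ − T₀⁴ = 348.285 − 7.19978×10⁶ = -7.19943×10⁶ K⁴, so P_net = -0.0228 W — negative, meaning a net gain of 0.0228 W.

Net gain ≈ 0.0228 W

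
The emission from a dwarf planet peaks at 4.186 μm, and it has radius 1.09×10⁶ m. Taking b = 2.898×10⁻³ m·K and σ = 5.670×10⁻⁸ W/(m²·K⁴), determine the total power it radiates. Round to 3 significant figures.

P ≈ 1.94×10¹⁷ W

Wien's law: T = b/λ_max = 2.898×10⁻³/4.186×10⁻⁶ = 692.308 K.
Surface area A = 4πR² = 4π(1.09×10⁶ m)² = 1.49301×10¹³ m².
Then P = σAT⁴ = 5.670×10⁻⁸×1.49301×10¹³×(692.308)⁴ = 1.94×10¹⁷ W.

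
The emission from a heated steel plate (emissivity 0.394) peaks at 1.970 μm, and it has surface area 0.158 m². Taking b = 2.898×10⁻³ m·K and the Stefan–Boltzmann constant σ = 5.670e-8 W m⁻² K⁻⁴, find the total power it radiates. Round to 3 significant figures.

Wien's law: T = b/λ_max = 2.898×10⁻³/1.970×10⁻⁶ = 1471.07 K.
Area A = 0.158 m².
Then P = εσAT⁴ = 0.394×5.670×10⁻⁸×0.158×(1471.07)⁴ = 1.65×10⁴ W.

P ≈ 1.65×10⁴ W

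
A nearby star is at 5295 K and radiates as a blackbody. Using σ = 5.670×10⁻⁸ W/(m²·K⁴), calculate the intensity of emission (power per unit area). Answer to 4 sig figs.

Stefan–Boltzmann: I = σT⁴ = 5.670×10⁻⁸ × (5295)⁴ = 4.457×10⁷ W/m².

I ≈ 4.457×10⁷ W/m²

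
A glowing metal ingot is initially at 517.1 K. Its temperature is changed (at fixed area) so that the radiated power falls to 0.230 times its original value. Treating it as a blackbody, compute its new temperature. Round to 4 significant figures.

P ∝ T⁴, so T₂/T₁ = (P₂/P₁)^(1/4) = (0.230)^(1/4) = 0.692519.
T₂ = 517.1 × 0.692519 = 358.1 K.

T₂ ≈ 358.1 K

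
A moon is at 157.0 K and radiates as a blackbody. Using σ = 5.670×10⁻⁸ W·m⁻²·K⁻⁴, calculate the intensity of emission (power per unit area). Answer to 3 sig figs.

Stefan–Boltzmann: I = σT⁴ = 5.670×10⁻⁸ × (157.0)⁴ = 34.4 W/m².

I ≈ 34.4 W/m²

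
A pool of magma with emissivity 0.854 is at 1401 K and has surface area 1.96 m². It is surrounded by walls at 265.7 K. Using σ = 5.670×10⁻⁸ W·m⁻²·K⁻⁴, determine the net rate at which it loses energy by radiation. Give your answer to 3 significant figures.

Net loss ≈ 3.65×10⁵ W

Area A = 1.96 m².
Net radiated power P_net = εσA(T⁴ − T₀⁴) = 0.854×5.670×10⁻⁸×1.96×(1401⁴ − 265.7⁴).
T⁴ − T₀⁴ = 3.85259×10¹² − 4.98386×10⁹ = 3.84761×10¹² K⁴, so P_net = 3.65×10⁵ W.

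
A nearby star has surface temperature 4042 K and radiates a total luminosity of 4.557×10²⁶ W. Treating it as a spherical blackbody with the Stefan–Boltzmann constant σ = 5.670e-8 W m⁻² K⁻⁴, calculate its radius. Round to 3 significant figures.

R ≈ 1.55×10⁹ m

L = 4πR²σT⁴ ⇒ R = √(L/(4πσT⁴)).
σT⁴ = 1.51345×10⁷ W/m², so R = √(4.557×10²⁶/(4π×1.51345×10⁷)) = 1.55×10⁹ m.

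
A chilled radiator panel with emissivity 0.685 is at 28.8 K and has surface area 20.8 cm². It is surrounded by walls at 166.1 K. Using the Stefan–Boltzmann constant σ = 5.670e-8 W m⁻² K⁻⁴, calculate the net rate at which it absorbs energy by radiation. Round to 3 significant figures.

Area A = 20.8 cm² = 2.08×10⁻³ m².
Net radiated power P_net = εσA(T⁴ − T₀⁴) = 0.685×5.670×10⁻⁸×2.08×10⁻³×(28.8⁴ − 166.1⁴).
T⁴ − T₀⁴ = 6.87971×10⁵ − 7.61165×10⁸ = -7.60477×10⁸ K⁴, so P_net = -0.0614 W — negative, meaning a net gain of 0.0614 W.

Net gain ≈ 0.0614 W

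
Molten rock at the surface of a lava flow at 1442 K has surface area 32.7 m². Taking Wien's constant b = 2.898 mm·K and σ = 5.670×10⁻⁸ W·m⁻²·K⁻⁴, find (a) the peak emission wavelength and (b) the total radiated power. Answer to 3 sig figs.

(a) λ_max = b/T = 2.898×10⁻³/1442 = 2.010×10⁻⁶ m = 2.01 μm.
Area A = 32.7 m².
(b) P = σAT⁴ = 5.670×10⁻⁸×32.7×(1442)⁴ = 8.02×10⁶ W.

λ_max ≈ 2.01 μm; P ≈ 8.02×10⁶ W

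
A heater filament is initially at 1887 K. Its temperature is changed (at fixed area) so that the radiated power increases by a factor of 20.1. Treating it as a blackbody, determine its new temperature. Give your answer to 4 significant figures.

T₂ ≈ 3995 K

P ∝ T⁴, so T₂/T₁ = (P₂/P₁)^(1/4) = (20.1)^(1/4) = 2.11738.
T₂ = 1887 × 2.11738 = 3995 K.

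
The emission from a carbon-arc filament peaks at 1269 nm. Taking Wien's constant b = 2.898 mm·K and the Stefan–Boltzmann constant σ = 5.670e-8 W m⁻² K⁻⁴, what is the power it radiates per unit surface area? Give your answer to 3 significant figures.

I ≈ 1.54×10⁶ W/m²

Wien's law: T = b/λ_max = 2.898×10⁻³/1.269×10⁻⁶ = 2283.69 K.
Then I = σT⁴ = 5.670×10⁻⁸×(2283.69)⁴ = 1.54×10⁶ W/m².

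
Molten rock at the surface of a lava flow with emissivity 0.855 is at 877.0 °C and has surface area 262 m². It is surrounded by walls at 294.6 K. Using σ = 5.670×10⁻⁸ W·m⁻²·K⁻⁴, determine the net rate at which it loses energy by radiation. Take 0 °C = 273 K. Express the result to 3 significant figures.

Net loss ≈ 2.21×10⁷ W

T = 877.0 °C + 273 = 1150.0 K.
Area A = 262 m².
Net radiated power P_net = εσA(T⁴ − T₀⁴) = 0.855×5.670×10⁻⁸×262×(1150.0⁴ − 294.6⁴).
T⁴ − T₀⁴ = 1.74901×10¹² − 7.53236×10⁹ = 1.74148×10¹² K⁴, so P_net = 2.21×10⁷ W.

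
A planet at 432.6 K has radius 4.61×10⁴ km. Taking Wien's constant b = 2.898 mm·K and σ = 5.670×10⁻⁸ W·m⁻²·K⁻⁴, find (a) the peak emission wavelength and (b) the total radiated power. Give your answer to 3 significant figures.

λ_max ≈ 6.70 μm; P ≈ 5.30×10¹⁹ W

(a) λ_max = b/T = 2.898×10⁻³/432.6 = 6.699×10⁻⁶ m = 6.70 μm.
Surface area A = 4πR² = 4π(4.61×10⁷ m)² = 2.67062×10¹⁶ m².
(b) P = σAT⁴ = 5.670×10⁻⁸×2.67062×10¹⁶×(432.6)⁴ = 5.30×10¹⁹ W.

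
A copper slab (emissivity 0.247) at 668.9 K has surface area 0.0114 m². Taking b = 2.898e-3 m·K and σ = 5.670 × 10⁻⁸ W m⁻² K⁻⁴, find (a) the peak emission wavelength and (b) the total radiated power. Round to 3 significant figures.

(a) λ_max = b/T = 2.898×10⁻³/668.9 = 4.332×10⁻⁶ m = 4.33 μm.
Area A = 0.0114 m².
(b) P = εσAT⁴ = 0.247×5.670×10⁻⁸×0.0114×(668.9)⁴ = 32.0 W.

λ_max ≈ 4.33 μm; P ≈ 32.0 W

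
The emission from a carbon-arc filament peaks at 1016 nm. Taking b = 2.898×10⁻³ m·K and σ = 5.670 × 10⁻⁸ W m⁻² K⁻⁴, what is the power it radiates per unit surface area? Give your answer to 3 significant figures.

I ≈ 3.75×10⁶ W/m²

Wien's law: T = b/λ_max = 2.898×10⁻³/1.016×10⁻⁶ = 2852.36 K.
Then I = σT⁴ = 5.670×10⁻⁸×(2852.36)⁴ = 3.75×10⁶ W/m².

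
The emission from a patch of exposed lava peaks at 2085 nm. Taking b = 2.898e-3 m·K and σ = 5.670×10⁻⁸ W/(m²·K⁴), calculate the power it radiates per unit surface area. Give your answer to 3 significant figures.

I ≈ 2.12×10⁵ W/m²

Wien's law: T = b/λ_max = 2.898×10⁻³/2.085×10⁻⁶ = 1389.93 K.
Then I = σT⁴ = 5.670×10⁻⁸×(1389.93)⁴ = 2.12×10⁵ W/m².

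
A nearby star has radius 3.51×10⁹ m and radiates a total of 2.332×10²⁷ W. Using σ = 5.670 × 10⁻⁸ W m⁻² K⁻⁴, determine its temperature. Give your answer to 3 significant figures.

T ≈ 4.04×10³ K

Surface area A = 4πR² = 4π(3.51×10⁹ m)² = 1.54819×10²⁰ m².
P = σAT⁴ ⇒ T = (P/(σA))^(1/4) = (2.332×10²⁷/(5.670×10⁻⁸×1.54819×10²⁰))^(1/4) = 4.04×10³ K.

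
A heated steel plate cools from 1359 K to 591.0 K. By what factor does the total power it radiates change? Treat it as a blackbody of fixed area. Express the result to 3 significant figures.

P₂/P₁ ≈ 0.0358

P ∝ T⁴, so P₂/P₁ = (T₂/T₁)⁴ = (591.0/1359)⁴ = (0.434879)⁴ = 0.0358.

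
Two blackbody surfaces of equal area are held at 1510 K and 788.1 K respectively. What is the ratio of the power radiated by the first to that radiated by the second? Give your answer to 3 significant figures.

With equal areas, P₁/P₂ = (T₁/T₂)⁴ = (1510/788.1)⁴ = 13.5.

P₁/P₂ ≈ 13.5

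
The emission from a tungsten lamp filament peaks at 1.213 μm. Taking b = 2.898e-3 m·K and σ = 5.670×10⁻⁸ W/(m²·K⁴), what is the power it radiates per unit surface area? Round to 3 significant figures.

I ≈ 1.85×10⁶ W/m²

Wien's law: T = b/λ_max = 2.898×10⁻³/1.213×10⁻⁶ = 2389.12 K.
Then I = σT⁴ = 5.670×10⁻⁸×(2389.12)⁴ = 1.85×10⁶ W/m².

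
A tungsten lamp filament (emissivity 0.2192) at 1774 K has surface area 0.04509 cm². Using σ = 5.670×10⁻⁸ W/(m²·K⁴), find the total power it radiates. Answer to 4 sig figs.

Area A = 0.04509 cm² = 4.509×10⁻⁶ m².
P = εσAT⁴ = 0.2192 × 5.670×10⁻⁸ × 4.509×10⁻⁶ × (1774)⁴ = 0.5550 W.

P ≈ 0.5550 W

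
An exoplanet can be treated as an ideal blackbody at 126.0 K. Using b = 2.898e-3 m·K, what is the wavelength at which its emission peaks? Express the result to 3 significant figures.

Wien's displacement law: λ_max = b/T = (2.898×10⁻³ m·K)/(126.0 K) = 2.300×10⁻⁵ m.
That is 23.0 μm, in the infrared range.

λ_max ≈ 23.0 μm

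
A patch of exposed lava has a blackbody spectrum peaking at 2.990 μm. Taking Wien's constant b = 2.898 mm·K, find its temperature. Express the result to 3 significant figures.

T ≈ 969 K

Wien's law gives T = b/λ_max = (2.898×10⁻³ m·K)/(2.990×10⁻⁶ m) = 969 K.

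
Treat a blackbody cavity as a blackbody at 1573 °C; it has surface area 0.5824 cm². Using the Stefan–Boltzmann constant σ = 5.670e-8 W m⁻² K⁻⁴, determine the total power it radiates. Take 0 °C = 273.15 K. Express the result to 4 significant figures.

T = 1573 °C + 273.15 = 1846.15 K.
Area A = 0.5824 cm² = 5.824×10⁻⁵ m².
P = σAT⁴ = 5.670×10⁻⁸ × 5.824×10⁻⁵ × (1846.15)⁴ = 38.36 W.

P ≈ 38.36 W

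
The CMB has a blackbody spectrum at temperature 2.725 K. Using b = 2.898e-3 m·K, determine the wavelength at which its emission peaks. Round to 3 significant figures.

Wien's displacement law: λ_max = b/T = (2.898×10⁻³ m·K)/(2.725 K) = 1.063×10⁻³ m.
That is 1.06×10⁻³ m, in the microwave range.

λ_max ≈ 1.06×10⁻³ m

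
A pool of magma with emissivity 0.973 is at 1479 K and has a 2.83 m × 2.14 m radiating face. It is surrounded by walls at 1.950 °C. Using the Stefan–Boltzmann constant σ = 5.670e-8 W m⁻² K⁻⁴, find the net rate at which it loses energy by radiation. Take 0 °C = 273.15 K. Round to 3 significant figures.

Surroundings: T = 1.950 °C + 273.15 = 275.100 K.
Area A = 2.83 × 2.14 = 6.0562 m².
Net radiated power P_net = εσA(T⁴ − T₀⁴) = 0.973×5.670×10⁻⁸×6.0562×(1479⁴ − 275.100⁴).
T⁴ − T₀⁴ = 4.78490×10¹² − 5.72746×10⁹ = 4.77917×10¹² K⁴, so P_net = 1.60×10⁶ W.

Net loss ≈ 1.60×10⁶ W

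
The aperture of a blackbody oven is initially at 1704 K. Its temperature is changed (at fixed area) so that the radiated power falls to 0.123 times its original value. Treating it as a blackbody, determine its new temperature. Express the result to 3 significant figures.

P ∝ T⁴, so T₂/T₁ = (P₂/P₁)^(1/4) = (0.123)^(1/4) = 0.592211.
T₂ = 1704 × 0.592211 = 1.01×10³ K.

T₂ ≈ 1.01×10³ K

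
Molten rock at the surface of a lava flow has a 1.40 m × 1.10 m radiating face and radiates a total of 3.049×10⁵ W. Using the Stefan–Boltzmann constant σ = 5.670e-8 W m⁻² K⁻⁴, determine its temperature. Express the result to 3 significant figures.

T ≈ 1.37×10³ K

Area A = 1.40 × 1.10 = 1.54 m².
P = σAT⁴ ⇒ T = (P/(σA))^(1/4) = (3.049×10⁵/(5.670×10⁻⁸×1.54))^(1/4) = 1.37×10³ K.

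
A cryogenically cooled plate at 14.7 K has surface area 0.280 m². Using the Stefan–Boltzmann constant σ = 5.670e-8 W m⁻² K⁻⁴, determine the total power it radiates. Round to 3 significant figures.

Area A = 0.280 m².
P = σAT⁴ = 5.670×10⁻⁸ × 0.280 × (14.7)⁴ = 7.41×10⁻⁴ W.

P ≈ 7.41×10⁻⁴ W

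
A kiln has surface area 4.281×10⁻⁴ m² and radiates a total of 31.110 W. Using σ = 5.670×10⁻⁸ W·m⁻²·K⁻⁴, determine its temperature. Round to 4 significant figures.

T ≈ 1064 K

Area A = 4.281×10⁻⁴ m².
P = σAT⁴ ⇒ T = (P/(σA))^(1/4) = (31.110/(5.670×10⁻⁸×4.281×10⁻⁴))^(1/4) = 1064 K.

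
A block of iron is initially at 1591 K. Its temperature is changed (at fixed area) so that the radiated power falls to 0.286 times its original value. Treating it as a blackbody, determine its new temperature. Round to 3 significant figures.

T₂ ≈ 1.16×10³ K

P ∝ T⁴, so T₂/T₁ = (P₂/P₁)^(1/4) = (0.286)^(1/4) = 0.731293.
T₂ = 1591 × 0.731293 = 1.16×10³ K.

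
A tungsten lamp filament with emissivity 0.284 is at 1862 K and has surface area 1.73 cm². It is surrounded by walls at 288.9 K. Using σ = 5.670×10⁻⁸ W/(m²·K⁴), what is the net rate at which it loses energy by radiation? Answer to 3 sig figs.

Net loss ≈ 33.5 W

Area A = 1.73 cm² = 1.73×10⁻⁴ m².
Net radiated power P_net = εσA(T⁴ − T₀⁴) = 0.284×5.670×10⁻⁸×1.73×10⁻⁴×(1862⁴ − 288.9⁴).
T⁴ − T₀⁴ = 1.20204×10¹³ − 6.96611×10⁹ = 1.20134×10¹³ K⁴, so P_net = 33.5 W.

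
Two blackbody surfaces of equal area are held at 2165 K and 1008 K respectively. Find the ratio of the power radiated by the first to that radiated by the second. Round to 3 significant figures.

P₁/P₂ ≈ 21.3

With equal areas, P₁/P₂ = (T₁/T₂)⁴ = (2165/1008)⁴ = 21.3.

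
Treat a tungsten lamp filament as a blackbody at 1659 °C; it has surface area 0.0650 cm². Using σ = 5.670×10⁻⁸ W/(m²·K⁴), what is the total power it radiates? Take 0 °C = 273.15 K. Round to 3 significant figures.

T = 1659 °C + 273.15 = 1932.15 K.
Area A = 0.0650 cm² = 6.50×10⁻⁶ m².
P = σAT⁴ = 5.670×10⁻⁸ × 6.50×10⁻⁶ × (1932.15)⁴ = 5.14 W.

P ≈ 5.14 W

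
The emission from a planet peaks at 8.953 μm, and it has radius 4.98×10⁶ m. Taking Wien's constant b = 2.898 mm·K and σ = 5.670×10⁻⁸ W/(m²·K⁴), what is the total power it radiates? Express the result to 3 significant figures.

Wien's law: T = b/λ_max = 2.898×10⁻³/8.953×10⁻⁶ = 323.690 K.
Surface area A = 4πR² = 4π(4.98×10⁶ m)² = 3.11651×10¹⁴ m².
Then P = σAT⁴ = 5.670×10⁻⁸×3.11651×10¹⁴×(323.690)⁴ = 1.94×10¹⁷ W.

P ≈ 1.94×10¹⁷ W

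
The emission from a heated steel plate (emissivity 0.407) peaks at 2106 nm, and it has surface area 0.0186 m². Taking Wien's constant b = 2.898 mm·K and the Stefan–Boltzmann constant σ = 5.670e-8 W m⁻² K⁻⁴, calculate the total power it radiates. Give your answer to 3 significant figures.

Wien's law: T = b/λ_max = 2.898×10⁻³/2.106×10⁻⁶ = 1376.07 K.
Area A = 0.0186 m².
Then P = εσAT⁴ = 0.407×5.670×10⁻⁸×0.0186×(1376.07)⁴ = 1.54×10³ W.

P ≈ 1.54×10³ W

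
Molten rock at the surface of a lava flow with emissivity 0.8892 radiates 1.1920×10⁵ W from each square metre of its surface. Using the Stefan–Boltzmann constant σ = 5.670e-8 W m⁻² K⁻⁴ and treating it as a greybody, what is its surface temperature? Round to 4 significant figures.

T ≈ 1240 K

I = εσT⁴, so T = (I/εσ)^(1/4) = (1.1920×10⁵/(0.8892×5.670×10⁻⁸))^(1/4) = 1240 K.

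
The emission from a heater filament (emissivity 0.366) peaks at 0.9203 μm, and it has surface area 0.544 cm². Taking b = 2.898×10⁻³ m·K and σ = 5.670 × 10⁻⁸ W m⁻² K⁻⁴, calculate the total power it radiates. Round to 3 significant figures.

P ≈ 111 W

Wien's law: T = b/λ_max = 2.898×10⁻³/9.203×10⁻⁷ = 3148.97 K.
Area A = 0.544 cm² = 5.44×10⁻⁵ m².
Then P = εσAT⁴ = 0.366×5.670×10⁻⁸×5.44×10⁻⁵×(3148.97)⁴ = 111 W.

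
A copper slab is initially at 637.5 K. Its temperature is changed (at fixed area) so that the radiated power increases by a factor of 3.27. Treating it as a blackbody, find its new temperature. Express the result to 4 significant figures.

T₂ ≈ 857.3 K

P ∝ T⁴, so T₂/T₁ = (P₂/P₁)^(1/4) = (3.27)^(1/4) = 1.34474.
T₂ = 637.5 × 1.34474 = 857.3 K.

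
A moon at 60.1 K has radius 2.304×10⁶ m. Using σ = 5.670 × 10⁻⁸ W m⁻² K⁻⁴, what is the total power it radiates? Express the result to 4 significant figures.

Surface area A = 4πR² = 4π(2.304×10⁶ m)² = 6.67075×10¹³ m².
P = σAT⁴ = 5.670×10⁻⁸ × 6.67075×10¹³ × (60.1)⁴ = 4.935×10¹³ W.

P ≈ 4.935×10¹³ W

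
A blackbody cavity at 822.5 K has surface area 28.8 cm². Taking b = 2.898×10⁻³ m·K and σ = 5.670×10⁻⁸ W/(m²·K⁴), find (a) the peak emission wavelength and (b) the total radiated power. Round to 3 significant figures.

λ_max ≈ 3.52 μm; P ≈ 74.7 W

(a) λ_max = b/T = 2.898×10⁻³/822.5 = 3.523×10⁻⁶ m = 3.52 μm.
Area A = 28.8 cm² = 2.88×10⁻³ m².
(b) P = σAT⁴ = 5.670×10⁻⁸×2.88×10⁻³×(822.5)⁴ = 74.7 W.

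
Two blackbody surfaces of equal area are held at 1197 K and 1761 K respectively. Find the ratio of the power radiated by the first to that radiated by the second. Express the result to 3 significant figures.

With equal areas, P₁/P₂ = (T₁/T₂)⁴ = (1197/1761)⁴ = 0.213.

P₁/P₂ ≈ 0.213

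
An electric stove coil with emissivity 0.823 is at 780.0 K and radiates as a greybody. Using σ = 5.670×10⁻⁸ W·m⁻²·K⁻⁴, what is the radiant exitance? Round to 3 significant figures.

Stefan–Boltzmann: I = εσT⁴ = 0.823 × 5.670×10⁻⁸ × (780.0)⁴ = 1.73×10⁴ W/m².

I ≈ 1.73×10⁴ W/m²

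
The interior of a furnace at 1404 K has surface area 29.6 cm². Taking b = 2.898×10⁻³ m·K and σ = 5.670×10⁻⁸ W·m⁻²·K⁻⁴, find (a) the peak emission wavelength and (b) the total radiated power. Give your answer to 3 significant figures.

(a) λ_max = b/T = 2.898×10⁻³/1404 = 2.064×10⁻⁶ m = 2.06 μm.
Area A = 29.6 cm² = 2.96×10⁻³ m².
(b) P = σAT⁴ = 5.670×10⁻⁸×2.96×10⁻³×(1404)⁴ = 652 W.

λ_max ≈ 2.06 μm; P ≈ 652 W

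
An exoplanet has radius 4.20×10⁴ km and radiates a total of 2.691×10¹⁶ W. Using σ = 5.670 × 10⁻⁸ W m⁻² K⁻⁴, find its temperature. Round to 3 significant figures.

T ≈ 68.0 K

Surface area A = 4πR² = 4π(4.20×10⁷ m)² = 2.21671×10¹⁶ m².
P = σAT⁴ ⇒ T = (P/(σA))^(1/4) = (2.691×10¹⁶/(5.670×10⁻⁸×2.21671×10¹⁶))^(1/4) = 68.0 K.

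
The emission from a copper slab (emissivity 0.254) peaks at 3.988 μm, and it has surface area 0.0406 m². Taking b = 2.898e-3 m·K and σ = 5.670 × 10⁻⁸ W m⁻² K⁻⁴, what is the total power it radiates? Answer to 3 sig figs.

P ≈ 163 W

Wien's law: T = b/λ_max = 2.898×10⁻³/3.988×10⁻⁶ = 726.680 K.
Area A = 0.0406 m².
Then P = εσAT⁴ = 0.254×5.670×10⁻⁸×0.0406×(726.680)⁴ = 163 W.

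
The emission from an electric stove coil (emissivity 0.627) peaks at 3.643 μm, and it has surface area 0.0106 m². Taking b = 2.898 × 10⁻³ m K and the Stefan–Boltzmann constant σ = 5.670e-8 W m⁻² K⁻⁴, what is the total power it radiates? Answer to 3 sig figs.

P ≈ 151 W

Wien's law: T = b/λ_max = 2.898×10⁻³/3.643×10⁻⁶ = 795.498 K.
Area A = 0.0106 m².
Then P = εσAT⁴ = 0.627×5.670×10⁻⁸×0.0106×(795.498)⁴ = 151 W.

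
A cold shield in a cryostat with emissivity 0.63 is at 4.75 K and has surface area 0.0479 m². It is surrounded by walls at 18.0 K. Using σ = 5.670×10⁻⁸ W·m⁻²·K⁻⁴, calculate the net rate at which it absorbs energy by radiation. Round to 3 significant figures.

Area A = 0.0479 m².
Net radiated power P_net = εσA(T⁴ − T₀⁴) = 0.63×5.670×10⁻⁸×0.0479×(4.75⁴ − 18.0⁴).
T⁴ − T₀⁴ = 509.066 − 1.04976×10⁵ = -1.04467×10⁵ K⁴, so P_net = -1.79×10⁻⁴ W — negative, meaning a net gain of 1.79×10⁻⁴ W.

Net gain ≈ 1.79×10⁻⁴ W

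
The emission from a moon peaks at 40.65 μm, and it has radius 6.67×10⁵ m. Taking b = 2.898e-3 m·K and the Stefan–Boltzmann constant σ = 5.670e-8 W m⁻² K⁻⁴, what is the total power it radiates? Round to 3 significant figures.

P ≈ 8.19×10¹² W

Wien's law: T = b/λ_max = 2.898×10⁻³/4.065×10⁻⁵ = 71.2915 K.
Surface area A = 4πR² = 4π(6.67×10⁵ m)² = 5.59064×10¹² m².
Then P = σAT⁴ = 5.670×10⁻⁸×5.59064×10¹²×(71.2915)⁴ = 8.19×10¹² W.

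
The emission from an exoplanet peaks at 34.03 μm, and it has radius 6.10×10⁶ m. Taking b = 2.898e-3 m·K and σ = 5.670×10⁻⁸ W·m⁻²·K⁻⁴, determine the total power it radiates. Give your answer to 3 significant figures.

Wien's law: T = b/λ_max = 2.898×10⁻³/3.403×10⁻⁵ = 85.1602 K.
Surface area A = 4πR² = 4π(6.10×10⁶ m)² = 4.67595×10¹⁴ m².
Then P = σAT⁴ = 5.670×10⁻⁸×4.67595×10¹⁴×(85.1602)⁴ = 1.39×10¹⁵ W.

P ≈ 1.39×10¹⁵ W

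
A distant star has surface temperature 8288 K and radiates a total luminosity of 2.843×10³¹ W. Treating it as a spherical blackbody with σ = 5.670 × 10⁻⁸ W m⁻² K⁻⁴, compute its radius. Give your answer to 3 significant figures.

L = 4πR²σT⁴ ⇒ R = √(L/(4πσT⁴)).
σT⁴ = 2.67536×10⁸ W/m², so R = √(2.843×10³¹/(4π×2.67536×10⁸)) = 9.20×10¹⁰ m.

R ≈ 9.20×10¹⁰ m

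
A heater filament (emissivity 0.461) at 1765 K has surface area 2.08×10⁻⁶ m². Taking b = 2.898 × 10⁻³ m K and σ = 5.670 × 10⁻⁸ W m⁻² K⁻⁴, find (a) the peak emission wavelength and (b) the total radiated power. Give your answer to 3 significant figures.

λ_max ≈ 1.64 μm; P ≈ 0.528 W

(a) λ_max = b/T = 2.898×10⁻³/1765 = 1.642×10⁻⁶ m = 1.64 μm.
Area A = 2.08×10⁻⁶ m².
(b) P = εσAT⁴ = 0.461×5.670×10⁻⁸×2.08×10⁻⁶×(1765)⁴ = 0.528 W.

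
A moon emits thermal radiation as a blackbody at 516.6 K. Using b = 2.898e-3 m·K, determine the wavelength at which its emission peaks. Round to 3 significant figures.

λ_max ≈ 5.61 μm

Wien's displacement law: λ_max = b/T = (2.898×10⁻³ m·K)/(516.6 K) = 5.610×10⁻⁶ m.
That is 5.61 μm, in the infrared range.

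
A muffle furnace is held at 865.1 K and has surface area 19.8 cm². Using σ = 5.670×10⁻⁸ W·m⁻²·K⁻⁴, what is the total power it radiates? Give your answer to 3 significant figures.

P ≈ 62.9 W

Area A = 19.8 cm² = 1.98×10⁻³ m².
P = σAT⁴ = 5.670×10⁻⁸ × 1.98×10⁻³ × (865.1)⁴ = 62.9 W.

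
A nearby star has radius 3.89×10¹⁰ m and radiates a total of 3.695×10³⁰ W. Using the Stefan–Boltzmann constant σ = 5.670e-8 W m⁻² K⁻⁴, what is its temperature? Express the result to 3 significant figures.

T ≈ 7.65×10³ K

Surface area A = 4πR² = 4π(3.89×10¹⁰ m)² = 1.90156×10²² m².
P = σAT⁴ ⇒ T = (P/(σA))^(1/4) = (3.695×10³⁰/(5.670×10⁻⁸×1.90156×10²²))^(1/4) = 7.65×10³ K.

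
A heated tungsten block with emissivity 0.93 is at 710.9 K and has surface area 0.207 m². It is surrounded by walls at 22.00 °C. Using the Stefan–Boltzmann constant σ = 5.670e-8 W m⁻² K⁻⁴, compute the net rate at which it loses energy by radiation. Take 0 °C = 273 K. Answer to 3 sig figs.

Surroundings: T = 22.00 °C + 273 = 295.00 K.
Area A = 0.207 m².
Net radiated power P_net = εσA(T⁴ − T₀⁴) = 0.93×5.670×10⁻⁸×0.207×(710.9⁴ − 295.00⁴).
T⁴ − T₀⁴ = 2.55408×10¹¹ − 7.57335×10⁹ = 2.47835×10¹¹ K⁴, so P_net = 2.71×10³ W.

Net loss ≈ 2.71×10³ W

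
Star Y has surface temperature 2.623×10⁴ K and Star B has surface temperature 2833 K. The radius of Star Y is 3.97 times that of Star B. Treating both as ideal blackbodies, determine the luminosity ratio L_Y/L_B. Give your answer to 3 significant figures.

L ∝ R²T⁴, so L_Y/L_B = (R_Y/R_B)²(T_Y/T_B)⁴ = (3.97)² × (2.623×10⁴/2833)⁴ = 15.7609 × 7348.64 = 1.16×10⁵.

L_Y/L_B ≈ 1.16×10⁵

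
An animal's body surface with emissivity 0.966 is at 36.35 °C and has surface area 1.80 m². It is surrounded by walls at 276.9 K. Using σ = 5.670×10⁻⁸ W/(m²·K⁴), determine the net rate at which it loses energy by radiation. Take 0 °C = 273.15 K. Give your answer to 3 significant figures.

Net loss ≈ 325 W

T = 36.35 °C + 273.15 = 309.50 K.
Area A = 1.80 m².
Net radiated power P_net = εσA(T⁴ − T₀⁴) = 0.966×5.670×10⁻⁸×1.80×(309.50⁴ − 276.9⁴).
T⁴ − T₀⁴ = 9.17577×10⁹ − 5.87884×10⁹ = 3.29693×10⁹ K⁴, so P_net = 325 W.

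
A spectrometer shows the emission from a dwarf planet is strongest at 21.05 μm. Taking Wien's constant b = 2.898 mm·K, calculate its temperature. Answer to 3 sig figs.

Wien's law gives T = b/λ_max = (2.898×10⁻³ m·K)/(2.105×10⁻⁵ m) = 138 K.

T ≈ 138 K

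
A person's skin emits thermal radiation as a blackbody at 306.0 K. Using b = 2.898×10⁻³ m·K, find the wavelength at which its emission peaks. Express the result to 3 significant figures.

Wien's displacement law: λ_max = b/T = (2.898×10⁻³ m·K)/(306.0 K) = 9.471×10⁻⁶ m.
That is 9.47 μm, in the infrared range.

λ_max ≈ 9.47 μm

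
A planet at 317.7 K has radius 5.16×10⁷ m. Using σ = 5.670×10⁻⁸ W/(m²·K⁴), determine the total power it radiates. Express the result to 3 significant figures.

P ≈ 1.93×10¹⁹ W

Surface area A = 4πR² = 4π(5.16×10⁷ m)² = 3.34587×10¹⁶ m².
P = σAT⁴ = 5.670×10⁻⁸ × 3.34587×10¹⁶ × (317.7)⁴ = 1.93×10¹⁹ W.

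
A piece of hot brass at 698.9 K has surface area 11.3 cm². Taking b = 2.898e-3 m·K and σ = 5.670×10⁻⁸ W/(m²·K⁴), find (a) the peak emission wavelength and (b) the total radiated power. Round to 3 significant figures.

(a) λ_max = b/T = 2.898×10⁻³/698.9 = 4.147×10⁻⁶ m = 4.15 μm.
Area A = 11.3 cm² = 1.13×10⁻³ m².
(b) P = σAT⁴ = 5.670×10⁻⁸×1.13×10⁻³×(698.9)⁴ = 15.3 W.

λ_max ≈ 4.15 μm; P ≈ 15.3 W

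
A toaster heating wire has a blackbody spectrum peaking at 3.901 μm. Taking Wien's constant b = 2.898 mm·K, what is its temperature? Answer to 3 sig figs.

Wien's law gives T = b/λ_max = (2.898×10⁻³ m·K)/(3.901×10⁻⁶ m) = 743 K.

T ≈ 743 K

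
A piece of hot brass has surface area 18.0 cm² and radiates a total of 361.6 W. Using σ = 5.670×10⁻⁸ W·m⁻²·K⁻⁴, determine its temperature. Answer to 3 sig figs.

T ≈ 1.37×10³ K

Area A = 18.0 cm² = 1.80×10⁻³ m².
P = σAT⁴ ⇒ T = (P/(σA))^(1/4) = (361.6/(5.670×10⁻⁸×1.80×10⁻³))^(1/4) = 1.37×10³ K.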